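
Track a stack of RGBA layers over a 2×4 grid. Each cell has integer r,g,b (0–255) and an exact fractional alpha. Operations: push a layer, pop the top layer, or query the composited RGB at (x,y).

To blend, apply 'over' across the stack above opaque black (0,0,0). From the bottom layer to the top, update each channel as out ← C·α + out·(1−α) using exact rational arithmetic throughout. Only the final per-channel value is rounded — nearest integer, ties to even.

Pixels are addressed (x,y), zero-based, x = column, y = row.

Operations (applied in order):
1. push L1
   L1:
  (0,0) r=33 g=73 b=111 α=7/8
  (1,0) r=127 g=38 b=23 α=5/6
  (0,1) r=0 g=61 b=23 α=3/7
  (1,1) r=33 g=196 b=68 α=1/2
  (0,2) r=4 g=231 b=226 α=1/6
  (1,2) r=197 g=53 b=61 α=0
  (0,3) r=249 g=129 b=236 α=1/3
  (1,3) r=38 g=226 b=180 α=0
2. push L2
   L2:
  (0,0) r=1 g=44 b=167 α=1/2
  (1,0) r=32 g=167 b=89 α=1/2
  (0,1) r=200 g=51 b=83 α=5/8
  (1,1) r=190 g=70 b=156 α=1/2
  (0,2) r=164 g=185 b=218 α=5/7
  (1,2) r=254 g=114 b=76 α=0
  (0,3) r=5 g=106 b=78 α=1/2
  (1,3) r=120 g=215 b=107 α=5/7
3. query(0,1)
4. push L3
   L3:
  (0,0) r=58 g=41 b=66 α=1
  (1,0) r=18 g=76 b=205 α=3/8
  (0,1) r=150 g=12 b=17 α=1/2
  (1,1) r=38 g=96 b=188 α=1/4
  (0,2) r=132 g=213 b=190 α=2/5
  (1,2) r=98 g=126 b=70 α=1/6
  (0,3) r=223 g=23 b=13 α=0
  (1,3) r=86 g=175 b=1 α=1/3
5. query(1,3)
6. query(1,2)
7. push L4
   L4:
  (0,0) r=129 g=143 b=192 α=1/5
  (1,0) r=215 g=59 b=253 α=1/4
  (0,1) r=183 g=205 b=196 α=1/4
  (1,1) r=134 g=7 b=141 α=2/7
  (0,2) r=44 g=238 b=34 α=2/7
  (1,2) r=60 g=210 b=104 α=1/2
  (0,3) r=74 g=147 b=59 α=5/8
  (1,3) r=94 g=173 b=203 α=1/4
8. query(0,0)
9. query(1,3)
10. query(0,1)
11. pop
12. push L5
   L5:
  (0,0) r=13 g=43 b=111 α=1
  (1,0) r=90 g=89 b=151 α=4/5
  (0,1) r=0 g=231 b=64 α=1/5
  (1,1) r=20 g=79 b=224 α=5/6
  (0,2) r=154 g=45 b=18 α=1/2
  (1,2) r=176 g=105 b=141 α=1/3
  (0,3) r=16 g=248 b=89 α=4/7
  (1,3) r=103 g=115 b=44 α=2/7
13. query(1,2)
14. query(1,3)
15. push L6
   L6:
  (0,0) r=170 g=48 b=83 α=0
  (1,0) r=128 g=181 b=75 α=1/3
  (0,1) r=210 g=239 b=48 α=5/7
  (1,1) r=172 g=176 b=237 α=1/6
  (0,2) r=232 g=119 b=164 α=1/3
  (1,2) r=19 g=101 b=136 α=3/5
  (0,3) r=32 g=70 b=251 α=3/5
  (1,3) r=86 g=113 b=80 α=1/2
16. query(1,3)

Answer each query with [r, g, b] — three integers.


(0,1) stack=L1,L2; from [0,0,0]:
after L1 α=3/7: [0, 183/7, 69/7]
after L2 α=5/8: [125, 1167/28, 389/7]
→ [125, 42, 56]

at x=1,y=3 over L1,L2,L3:
+L1 (α=0) → [0, 0, 0]
+L2 (α=5/7) → [600/7, 1075/7, 535/7]
+L3 (α=1/3) → [1802/21, 1125/7, 359/7]
rounded: [86, 161, 51]

query (1,2) [L1,L2,L3] — begin 0,0,0
L1 α=0: [0, 0, 0]
L2 α=0: [0, 0, 0]
L3 α=1/6: [49/3, 21, 35/3]
rounded: [16, 21, 12]

at x=0,y=0 over L1,L2,L3,L4:
+L1 (α=7/8) → [231/8, 511/8, 777/8]
+L2 (α=1/2) → [239/16, 863/16, 2113/16]
+L3 (α=1) → [58, 41, 66]
+L4 (α=1/5) → [361/5, 307/5, 456/5]
rounded: [72, 61, 91]

at x=1,y=3 over L1,L2,L3,L4:
after L1 α=0: [0, 0, 0]
after L2 α=5/7: [600/7, 1075/7, 535/7]
after L3 α=1/3: [1802/21, 1125/7, 359/7]
after L4 α=1/4: [615/7, 2293/14, 1249/14]
rounded: [88, 164, 89]

(0,1) stack=L1,L2,L3,L4; from [0,0,0]:
+L1 (α=3/7) → [0, 183/7, 69/7]
+L2 (α=5/8) → [125, 1167/28, 389/7]
+L3 (α=1/2) → [275/2, 1503/56, 254/7]
+L4 (α=1/4) → [1191/8, 15989/224, 1067/14]
rounded: [149, 71, 76]

query (1,2) [L1,L2,L3,L5] — begin 0,0,0
L1 α=0: [0, 0, 0]
L2 α=0: [0, 0, 0]
L3 α=1/6: [49/3, 21, 35/3]
L5 α=1/3: [626/9, 49, 493/9]
→ [70, 49, 55]

(1,3) stack=L1,L2,L3,L5; from [0,0,0]:
after L1 α=0: [0, 0, 0]
after L2 α=5/7: [600/7, 1075/7, 535/7]
after L3 α=1/3: [1802/21, 1125/7, 359/7]
after L5 α=2/7: [13336/147, 7235/49, 2411/49]
= [91, 148, 49]

query (1,3) [L1,L2,L3,L5,L6] — begin 0,0,0
after L1 α=0: [0, 0, 0]
after L2 α=5/7: [600/7, 1075/7, 535/7]
after L3 α=1/3: [1802/21, 1125/7, 359/7]
after L5 α=2/7: [13336/147, 7235/49, 2411/49]
after L6 α=1/2: [12989/147, 6386/49, 6331/98]
→ [88, 130, 65]


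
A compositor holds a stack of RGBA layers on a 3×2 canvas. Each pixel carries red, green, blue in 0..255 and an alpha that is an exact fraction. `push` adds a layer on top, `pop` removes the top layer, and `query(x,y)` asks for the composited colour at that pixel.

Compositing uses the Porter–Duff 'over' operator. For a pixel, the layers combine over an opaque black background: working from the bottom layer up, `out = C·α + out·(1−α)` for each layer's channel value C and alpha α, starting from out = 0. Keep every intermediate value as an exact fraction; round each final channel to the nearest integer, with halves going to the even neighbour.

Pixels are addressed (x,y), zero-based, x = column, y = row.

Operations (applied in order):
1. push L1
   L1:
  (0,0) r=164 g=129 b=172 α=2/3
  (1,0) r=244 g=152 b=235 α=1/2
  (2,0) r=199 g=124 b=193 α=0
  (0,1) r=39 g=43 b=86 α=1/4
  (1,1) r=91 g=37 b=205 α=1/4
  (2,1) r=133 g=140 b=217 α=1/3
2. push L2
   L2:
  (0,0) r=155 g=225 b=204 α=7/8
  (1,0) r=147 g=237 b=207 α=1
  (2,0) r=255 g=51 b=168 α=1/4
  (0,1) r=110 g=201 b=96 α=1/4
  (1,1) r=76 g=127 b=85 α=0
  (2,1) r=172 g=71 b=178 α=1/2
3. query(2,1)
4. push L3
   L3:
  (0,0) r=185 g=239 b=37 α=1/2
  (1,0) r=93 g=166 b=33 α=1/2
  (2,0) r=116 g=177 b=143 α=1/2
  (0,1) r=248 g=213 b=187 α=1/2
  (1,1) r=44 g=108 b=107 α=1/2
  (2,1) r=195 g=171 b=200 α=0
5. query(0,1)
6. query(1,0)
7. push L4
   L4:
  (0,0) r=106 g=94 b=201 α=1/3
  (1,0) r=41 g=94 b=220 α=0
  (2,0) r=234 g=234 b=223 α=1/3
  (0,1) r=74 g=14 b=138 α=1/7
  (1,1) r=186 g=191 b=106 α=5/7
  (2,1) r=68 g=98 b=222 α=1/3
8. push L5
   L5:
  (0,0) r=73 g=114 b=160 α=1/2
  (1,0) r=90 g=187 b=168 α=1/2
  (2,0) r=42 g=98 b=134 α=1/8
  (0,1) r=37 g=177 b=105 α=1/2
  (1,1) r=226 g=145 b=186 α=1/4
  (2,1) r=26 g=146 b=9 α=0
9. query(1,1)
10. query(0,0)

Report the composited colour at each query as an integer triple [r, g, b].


at x=2,y=1 over L1,L2:
+L1 (α=1/3) → [133/3, 140/3, 217/3]
+L2 (α=1/2) → [649/6, 353/6, 751/6]
→ [108, 59, 125]

query (0,1) [L1,L2,L3] — begin 0,0,0
L1 α=1/4: [39/4, 43/4, 43/2]
L2 α=1/4: [557/16, 933/16, 321/8]
L3 α=1/2: [4525/32, 4341/32, 1817/16]
= [141, 136, 114]

at x=1,y=0 over L1,L2,L3:
after L1 α=1/2: [122, 76, 235/2]
after L2 α=1: [147, 237, 207]
after L3 α=1/2: [120, 403/2, 120]
= [120, 202, 120]

(1,1) stack=L1,L2,L3,L4,L5; from [0,0,0]:
L1 α=1/4: [91/4, 37/4, 205/4]
L2 α=0: [91/4, 37/4, 205/4]
L3 α=1/2: [267/8, 469/8, 633/8]
L4 α=5/7: [3987/28, 4289/28, 2753/28]
L5 α=1/4: [18289/112, 16927/112, 13467/112]
= [163, 151, 120]

query (0,0) [L1,L2,L3,L4,L5] — begin 0,0,0
+L1 (α=2/3) → [328/3, 86, 344/3]
+L2 (α=7/8) → [3583/24, 1661/8, 1157/6]
+L3 (α=1/2) → [8023/48, 3573/16, 1379/12]
+L4 (α=1/3) → [10567/72, 4325/24, 2585/18]
+L5 (α=1/2) → [15823/144, 7061/48, 5465/36]
rounded: [110, 147, 152]


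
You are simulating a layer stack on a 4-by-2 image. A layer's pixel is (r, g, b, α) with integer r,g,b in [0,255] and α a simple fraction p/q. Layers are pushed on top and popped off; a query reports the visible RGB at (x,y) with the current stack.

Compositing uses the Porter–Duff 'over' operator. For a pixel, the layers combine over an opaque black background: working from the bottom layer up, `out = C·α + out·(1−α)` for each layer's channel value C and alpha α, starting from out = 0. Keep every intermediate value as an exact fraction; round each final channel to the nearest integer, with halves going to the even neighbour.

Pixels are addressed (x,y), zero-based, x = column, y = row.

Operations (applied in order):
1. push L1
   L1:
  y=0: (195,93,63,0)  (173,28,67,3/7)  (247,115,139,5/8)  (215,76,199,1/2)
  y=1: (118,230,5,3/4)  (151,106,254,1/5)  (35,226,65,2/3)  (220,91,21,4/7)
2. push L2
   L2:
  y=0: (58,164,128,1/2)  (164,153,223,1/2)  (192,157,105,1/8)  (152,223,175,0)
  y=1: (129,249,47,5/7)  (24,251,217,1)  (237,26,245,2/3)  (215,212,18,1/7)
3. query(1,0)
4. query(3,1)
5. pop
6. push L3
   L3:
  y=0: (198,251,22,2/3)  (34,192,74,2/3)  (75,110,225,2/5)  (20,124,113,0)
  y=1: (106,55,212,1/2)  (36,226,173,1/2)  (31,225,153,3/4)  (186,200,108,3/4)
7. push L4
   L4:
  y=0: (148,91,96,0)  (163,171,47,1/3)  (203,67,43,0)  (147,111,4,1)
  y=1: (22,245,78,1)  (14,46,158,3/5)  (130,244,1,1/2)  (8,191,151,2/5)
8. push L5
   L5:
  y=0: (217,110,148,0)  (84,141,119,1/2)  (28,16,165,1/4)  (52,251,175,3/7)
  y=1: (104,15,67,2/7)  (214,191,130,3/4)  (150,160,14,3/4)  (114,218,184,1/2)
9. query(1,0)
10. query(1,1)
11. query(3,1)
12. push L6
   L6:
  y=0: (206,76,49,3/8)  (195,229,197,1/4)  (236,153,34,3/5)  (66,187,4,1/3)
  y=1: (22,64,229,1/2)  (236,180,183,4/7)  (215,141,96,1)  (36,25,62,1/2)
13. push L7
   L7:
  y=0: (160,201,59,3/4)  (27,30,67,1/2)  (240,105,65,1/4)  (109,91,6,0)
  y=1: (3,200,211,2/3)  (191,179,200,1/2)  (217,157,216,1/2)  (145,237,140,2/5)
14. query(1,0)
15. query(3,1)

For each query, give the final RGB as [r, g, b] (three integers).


(1,0) stack=L1,L2; from [0,0,0]:
+L1 (α=3/7) → [519/7, 12, 201/7]
+L2 (α=1/2) → [1667/14, 165/2, 881/7]
rounded: [119, 82, 126]

at x=3,y=1 over L1,L2:
+L1 (α=4/7) → [880/7, 52, 12]
+L2 (α=1/7) → [6785/49, 524/7, 90/7]
→ [138, 75, 13]

query (1,0) [L1,L3,L4,L5] — begin 0,0,0
+L1 (α=3/7) → [519/7, 12, 201/7]
+L3 (α=2/3) → [995/21, 132, 1237/21]
+L4 (α=1/3) → [5413/63, 145, 3461/63]
+L5 (α=1/2) → [10705/126, 143, 5479/63]
→ [85, 143, 87]

(1,1) stack=L1,L3,L4,L5; from [0,0,0]:
+L1 (α=1/5) → [151/5, 106/5, 254/5]
+L3 (α=1/2) → [331/10, 618/5, 1119/10]
+L4 (α=3/5) → [541/25, 1926/25, 3489/25]
+L5 (α=3/4) → [16591/100, 16251/100, 13239/100]
rounded: [166, 163, 132]

(3,1) stack=L1,L3,L4,L5; from [0,0,0]:
+L1 (α=4/7) → [880/7, 52, 12]
+L3 (α=3/4) → [2393/14, 163, 84]
+L4 (α=2/5) → [7403/70, 871/5, 554/5]
+L5 (α=1/2) → [15383/140, 1961/10, 737/5]
→ [110, 196, 147]

(1,0) stack=L1,L3,L4,L5,L6,L7; from [0,0,0]:
L1 α=3/7: [519/7, 12, 201/7]
L3 α=2/3: [995/21, 132, 1237/21]
L4 α=1/3: [5413/63, 145, 3461/63]
L5 α=1/2: [10705/126, 143, 5479/63]
L6 α=1/4: [18895/168, 329/2, 2404/21]
L7 α=1/2: [23431/336, 389/4, 3811/42]
= [70, 97, 91]

(3,1) stack=L1,L3,L4,L5,L6,L7; from [0,0,0]:
L1 α=4/7: [880/7, 52, 12]
L3 α=3/4: [2393/14, 163, 84]
L4 α=2/5: [7403/70, 871/5, 554/5]
L5 α=1/2: [15383/140, 1961/10, 737/5]
L6 α=1/2: [20423/280, 2211/20, 1047/10]
L7 α=2/5: [142469/1400, 16113/100, 5941/50]
= [102, 161, 119]


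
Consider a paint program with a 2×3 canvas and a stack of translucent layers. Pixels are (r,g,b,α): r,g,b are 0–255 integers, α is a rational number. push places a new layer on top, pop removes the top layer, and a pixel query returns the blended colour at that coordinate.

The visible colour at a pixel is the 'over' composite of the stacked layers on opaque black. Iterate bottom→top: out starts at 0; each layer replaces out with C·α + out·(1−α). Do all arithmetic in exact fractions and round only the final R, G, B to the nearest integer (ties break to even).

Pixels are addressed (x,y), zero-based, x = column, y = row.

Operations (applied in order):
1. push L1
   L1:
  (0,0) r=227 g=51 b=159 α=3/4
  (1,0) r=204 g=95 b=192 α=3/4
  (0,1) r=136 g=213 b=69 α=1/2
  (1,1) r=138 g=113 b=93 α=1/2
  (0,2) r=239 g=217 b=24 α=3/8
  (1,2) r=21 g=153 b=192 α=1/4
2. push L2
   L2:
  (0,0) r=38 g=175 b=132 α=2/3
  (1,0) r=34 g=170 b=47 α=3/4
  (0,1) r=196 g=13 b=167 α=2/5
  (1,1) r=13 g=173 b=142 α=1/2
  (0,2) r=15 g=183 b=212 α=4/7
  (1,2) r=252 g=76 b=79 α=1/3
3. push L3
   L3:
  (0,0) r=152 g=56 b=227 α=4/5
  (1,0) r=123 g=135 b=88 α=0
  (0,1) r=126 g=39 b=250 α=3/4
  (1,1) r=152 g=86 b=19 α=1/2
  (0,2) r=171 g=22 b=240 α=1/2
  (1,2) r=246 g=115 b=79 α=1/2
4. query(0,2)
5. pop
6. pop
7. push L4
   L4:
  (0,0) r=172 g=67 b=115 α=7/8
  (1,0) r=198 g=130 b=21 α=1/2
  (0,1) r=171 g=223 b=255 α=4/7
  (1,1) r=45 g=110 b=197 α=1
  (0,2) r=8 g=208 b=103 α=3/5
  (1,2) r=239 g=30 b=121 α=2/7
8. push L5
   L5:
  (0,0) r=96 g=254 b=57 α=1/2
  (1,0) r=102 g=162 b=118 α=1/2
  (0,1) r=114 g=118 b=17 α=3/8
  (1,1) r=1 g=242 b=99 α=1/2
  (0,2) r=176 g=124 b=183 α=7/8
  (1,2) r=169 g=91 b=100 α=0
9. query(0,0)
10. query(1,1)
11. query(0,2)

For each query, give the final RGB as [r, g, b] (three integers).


query (0,2) [L1,L2,L3] — begin 0,0,0
L1 α=3/8: [717/8, 651/8, 9]
L2 α=4/7: [2631/56, 7809/56, 125]
L3 α=1/2: [12207/112, 9041/112, 365/2]
→ [109, 81, 182]

query (0,0) [L1,L4,L5] — begin 0,0,0
+L1 (α=3/4) → [681/4, 153/4, 477/4]
+L4 (α=7/8) → [5497/32, 2029/32, 3697/32]
+L5 (α=1/2) → [8569/64, 10157/64, 5521/64]
rounded: [134, 159, 86]

query (1,1) [L1,L4,L5] — begin 0,0,0
+L1 (α=1/2) → [69, 113/2, 93/2]
+L4 (α=1) → [45, 110, 197]
+L5 (α=1/2) → [23, 176, 148]
→ [23, 176, 148]

at x=0,y=2 over L1,L4,L5:
L1 α=3/8: [717/8, 651/8, 9]
L4 α=3/5: [813/20, 3147/20, 327/5]
L5 α=7/8: [25453/160, 20507/160, 1683/10]
= [159, 128, 168]


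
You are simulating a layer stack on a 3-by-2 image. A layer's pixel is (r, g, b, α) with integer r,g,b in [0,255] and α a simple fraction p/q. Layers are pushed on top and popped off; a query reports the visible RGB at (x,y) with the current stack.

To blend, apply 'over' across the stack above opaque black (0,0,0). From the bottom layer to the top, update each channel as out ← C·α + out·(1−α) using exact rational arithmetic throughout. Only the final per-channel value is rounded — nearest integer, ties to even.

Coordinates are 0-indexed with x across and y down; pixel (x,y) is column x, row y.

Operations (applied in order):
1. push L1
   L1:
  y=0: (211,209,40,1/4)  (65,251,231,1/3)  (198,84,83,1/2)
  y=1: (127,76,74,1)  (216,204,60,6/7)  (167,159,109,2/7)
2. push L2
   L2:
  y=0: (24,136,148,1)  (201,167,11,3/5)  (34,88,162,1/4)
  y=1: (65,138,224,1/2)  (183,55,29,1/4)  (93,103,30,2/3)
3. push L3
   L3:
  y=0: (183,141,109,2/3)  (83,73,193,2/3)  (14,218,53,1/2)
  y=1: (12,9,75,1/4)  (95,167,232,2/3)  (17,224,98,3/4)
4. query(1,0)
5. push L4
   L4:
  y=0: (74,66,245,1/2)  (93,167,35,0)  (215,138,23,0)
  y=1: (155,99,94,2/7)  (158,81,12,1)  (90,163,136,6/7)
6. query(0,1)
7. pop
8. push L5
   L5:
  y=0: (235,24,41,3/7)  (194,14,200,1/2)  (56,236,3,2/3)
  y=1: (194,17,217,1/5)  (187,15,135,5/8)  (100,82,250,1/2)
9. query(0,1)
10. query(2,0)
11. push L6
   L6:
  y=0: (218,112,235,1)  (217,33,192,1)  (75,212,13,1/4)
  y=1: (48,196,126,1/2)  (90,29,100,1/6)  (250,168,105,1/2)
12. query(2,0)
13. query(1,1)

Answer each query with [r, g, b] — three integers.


at x=1,y=0 over L1,L2,L3:
+L1 (α=1/3) → [65/3, 251/3, 77]
+L2 (α=3/5) → [1939/15, 401/3, 187/5]
+L3 (α=2/3) → [4429/45, 839/9, 2117/15]
= [98, 93, 141]

at x=0,y=1 over L1,L2,L3,L4:
after L1 α=1: [127, 76, 74]
after L2 α=1/2: [96, 107, 149]
after L3 α=1/4: [75, 165/2, 261/2]
after L4 α=2/7: [685/7, 1221/14, 1681/14]
→ [98, 87, 120]

at x=0,y=1 over L1,L2,L3,L5:
L1 α=1: [127, 76, 74]
L2 α=1/2: [96, 107, 149]
L3 α=1/4: [75, 165/2, 261/2]
L5 α=1/5: [494/5, 347/5, 739/5]
= [99, 69, 148]

query (2,0) [L1,L2,L3,L5] — begin 0,0,0
+L1 (α=1/2) → [99, 42, 83/2]
+L2 (α=1/4) → [331/4, 107/2, 573/8]
+L3 (α=1/2) → [387/8, 543/4, 997/16]
+L5 (α=2/3) → [1283/24, 2431/12, 1093/48]
→ [53, 203, 23]

query (2,0) [L1,L2,L3,L5,L6] — begin 0,0,0
+L1 (α=1/2) → [99, 42, 83/2]
+L2 (α=1/4) → [331/4, 107/2, 573/8]
+L3 (α=1/2) → [387/8, 543/4, 997/16]
+L5 (α=2/3) → [1283/24, 2431/12, 1093/48]
+L6 (α=1/4) → [1883/32, 3279/16, 1301/64]
→ [59, 205, 20]

at x=1,y=1 over L1,L2,L3,L5,L6:
L1 α=6/7: [1296/7, 1224/7, 360/7]
L2 α=1/4: [5169/28, 4057/28, 1283/28]
L3 α=2/3: [10489/84, 13409/84, 14275/84]
L5 α=5/8: [36669/224, 15509/224, 33175/224]
L6 α=1/6: [67835/448, 84041/1344, 188275/1344]
= [151, 63, 140]


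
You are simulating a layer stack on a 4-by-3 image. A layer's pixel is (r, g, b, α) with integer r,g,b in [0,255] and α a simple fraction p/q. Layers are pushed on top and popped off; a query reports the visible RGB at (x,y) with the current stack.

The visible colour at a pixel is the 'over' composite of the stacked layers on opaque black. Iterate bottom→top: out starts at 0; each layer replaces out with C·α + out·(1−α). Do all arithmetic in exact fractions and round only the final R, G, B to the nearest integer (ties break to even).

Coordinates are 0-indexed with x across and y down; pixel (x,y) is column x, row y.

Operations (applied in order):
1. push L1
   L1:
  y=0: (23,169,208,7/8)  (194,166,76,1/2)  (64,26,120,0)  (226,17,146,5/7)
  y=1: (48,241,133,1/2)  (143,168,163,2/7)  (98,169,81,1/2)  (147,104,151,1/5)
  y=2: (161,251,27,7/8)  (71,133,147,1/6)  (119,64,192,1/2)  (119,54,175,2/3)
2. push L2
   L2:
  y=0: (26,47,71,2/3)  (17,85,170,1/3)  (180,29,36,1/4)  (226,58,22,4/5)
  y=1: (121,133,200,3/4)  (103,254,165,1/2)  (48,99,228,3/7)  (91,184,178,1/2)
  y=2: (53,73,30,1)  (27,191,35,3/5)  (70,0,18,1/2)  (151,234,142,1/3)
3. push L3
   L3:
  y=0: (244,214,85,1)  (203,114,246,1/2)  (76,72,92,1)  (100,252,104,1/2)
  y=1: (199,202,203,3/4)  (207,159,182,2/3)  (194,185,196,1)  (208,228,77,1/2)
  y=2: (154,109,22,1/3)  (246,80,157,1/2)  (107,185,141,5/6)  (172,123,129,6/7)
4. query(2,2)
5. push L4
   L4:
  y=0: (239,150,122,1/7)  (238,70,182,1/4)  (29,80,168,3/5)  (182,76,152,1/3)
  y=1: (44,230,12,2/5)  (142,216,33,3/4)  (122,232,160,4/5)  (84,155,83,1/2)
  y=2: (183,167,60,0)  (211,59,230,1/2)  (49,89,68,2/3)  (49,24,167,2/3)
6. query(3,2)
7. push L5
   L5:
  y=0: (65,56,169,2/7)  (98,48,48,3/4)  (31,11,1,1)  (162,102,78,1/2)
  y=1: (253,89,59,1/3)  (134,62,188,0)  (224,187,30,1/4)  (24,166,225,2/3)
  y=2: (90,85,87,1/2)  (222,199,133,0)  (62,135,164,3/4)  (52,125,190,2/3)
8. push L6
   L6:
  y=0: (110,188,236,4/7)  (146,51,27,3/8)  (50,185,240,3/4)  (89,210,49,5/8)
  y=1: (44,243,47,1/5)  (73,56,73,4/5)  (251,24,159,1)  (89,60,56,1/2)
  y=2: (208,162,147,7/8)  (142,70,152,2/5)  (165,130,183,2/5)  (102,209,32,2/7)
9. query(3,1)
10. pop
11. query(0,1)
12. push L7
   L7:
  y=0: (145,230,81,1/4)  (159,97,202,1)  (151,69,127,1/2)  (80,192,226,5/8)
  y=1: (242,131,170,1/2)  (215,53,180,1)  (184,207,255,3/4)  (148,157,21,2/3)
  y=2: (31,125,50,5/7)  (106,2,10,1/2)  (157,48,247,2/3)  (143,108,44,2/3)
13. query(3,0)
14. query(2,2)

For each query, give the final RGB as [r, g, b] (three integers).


(2,2) stack=L1,L2,L3; from [0,0,0]:
L1 α=1/2: [119/2, 32, 96]
L2 α=1/2: [259/4, 16, 57]
L3 α=5/6: [2399/24, 941/6, 127]
= [100, 157, 127]

query (3,2) [L1,L2,L3,L4] — begin 0,0,0
L1 α=2/3: [238/3, 36, 350/3]
L2 α=1/3: [929/9, 102, 1126/9]
L3 α=6/7: [10217/63, 120, 1156/9]
L4 α=2/3: [16391/189, 56, 4162/27]
= [87, 56, 154]

(3,1) stack=L1,L2,L3,L4,L5,L6; from [0,0,0]:
+L1 (α=1/5) → [147/5, 104/5, 151/5]
+L2 (α=1/2) → [301/5, 512/5, 1041/10]
+L3 (α=1/2) → [1341/10, 826/5, 1811/20]
+L4 (α=1/2) → [2181/20, 1601/10, 3471/40]
+L5 (α=2/3) → [1047/20, 4921/30, 7157/40]
+L6 (α=1/2) → [2827/40, 6721/60, 9397/80]
= [71, 112, 117]

query (0,1) [L1,L2,L3,L4,L5] — begin 0,0,0
+L1 (α=1/2) → [24, 241/2, 133/2]
+L2 (α=3/4) → [387/4, 1039/8, 1333/8]
+L3 (α=3/4) → [2775/16, 5887/32, 6205/32]
+L4 (α=2/5) → [9733/80, 32381/160, 19383/160]
+L5 (α=1/3) → [19853/120, 13167/80, 24103/240]
rounded: [165, 165, 100]

(3,0) stack=L1,L2,L3,L4,L5,L7; from [0,0,0]:
L1 α=5/7: [1130/7, 85/7, 730/7]
L2 α=4/5: [7458/35, 1709/35, 1346/35]
L3 α=1/2: [5479/35, 10529/70, 2493/35]
L4 α=1/3: [5776/35, 13189/105, 10306/105]
L5 α=1/2: [5723/35, 23899/210, 9248/105]
L7 α=5/8: [31169/280, 91099/560, 24399/140]
→ [111, 163, 174]

(2,2) stack=L1,L2,L3,L4,L5,L7; from [0,0,0]:
after L1 α=1/2: [119/2, 32, 96]
after L2 α=1/2: [259/4, 16, 57]
after L3 α=5/6: [2399/24, 941/6, 127]
after L4 α=2/3: [4751/72, 2009/18, 263/3]
after L5 α=3/4: [18143/288, 9299/72, 1739/12]
after L7 α=2/3: [108575/864, 16211/216, 7667/36]
→ [126, 75, 213]


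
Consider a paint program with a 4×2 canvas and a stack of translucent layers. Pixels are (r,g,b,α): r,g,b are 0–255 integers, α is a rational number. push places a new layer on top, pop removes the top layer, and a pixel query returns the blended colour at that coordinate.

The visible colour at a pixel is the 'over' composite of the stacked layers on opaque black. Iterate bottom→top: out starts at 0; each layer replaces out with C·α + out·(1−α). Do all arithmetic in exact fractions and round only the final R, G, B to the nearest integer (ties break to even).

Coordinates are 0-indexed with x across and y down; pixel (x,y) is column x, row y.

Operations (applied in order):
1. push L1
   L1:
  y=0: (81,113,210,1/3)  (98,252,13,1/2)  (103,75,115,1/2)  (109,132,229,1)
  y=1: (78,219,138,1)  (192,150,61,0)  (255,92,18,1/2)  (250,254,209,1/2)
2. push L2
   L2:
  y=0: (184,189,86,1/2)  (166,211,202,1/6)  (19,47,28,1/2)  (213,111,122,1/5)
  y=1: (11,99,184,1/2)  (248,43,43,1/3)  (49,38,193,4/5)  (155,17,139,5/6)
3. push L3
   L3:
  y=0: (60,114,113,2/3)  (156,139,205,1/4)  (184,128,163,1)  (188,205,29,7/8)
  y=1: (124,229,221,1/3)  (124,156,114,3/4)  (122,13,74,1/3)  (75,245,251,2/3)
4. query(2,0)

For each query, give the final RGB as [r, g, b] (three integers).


at x=2,y=0 over L1,L2,L3:
L1 α=1/2: [103/2, 75/2, 115/2]
L2 α=1/2: [141/4, 169/4, 171/4]
L3 α=1: [184, 128, 163]
→ [184, 128, 163]


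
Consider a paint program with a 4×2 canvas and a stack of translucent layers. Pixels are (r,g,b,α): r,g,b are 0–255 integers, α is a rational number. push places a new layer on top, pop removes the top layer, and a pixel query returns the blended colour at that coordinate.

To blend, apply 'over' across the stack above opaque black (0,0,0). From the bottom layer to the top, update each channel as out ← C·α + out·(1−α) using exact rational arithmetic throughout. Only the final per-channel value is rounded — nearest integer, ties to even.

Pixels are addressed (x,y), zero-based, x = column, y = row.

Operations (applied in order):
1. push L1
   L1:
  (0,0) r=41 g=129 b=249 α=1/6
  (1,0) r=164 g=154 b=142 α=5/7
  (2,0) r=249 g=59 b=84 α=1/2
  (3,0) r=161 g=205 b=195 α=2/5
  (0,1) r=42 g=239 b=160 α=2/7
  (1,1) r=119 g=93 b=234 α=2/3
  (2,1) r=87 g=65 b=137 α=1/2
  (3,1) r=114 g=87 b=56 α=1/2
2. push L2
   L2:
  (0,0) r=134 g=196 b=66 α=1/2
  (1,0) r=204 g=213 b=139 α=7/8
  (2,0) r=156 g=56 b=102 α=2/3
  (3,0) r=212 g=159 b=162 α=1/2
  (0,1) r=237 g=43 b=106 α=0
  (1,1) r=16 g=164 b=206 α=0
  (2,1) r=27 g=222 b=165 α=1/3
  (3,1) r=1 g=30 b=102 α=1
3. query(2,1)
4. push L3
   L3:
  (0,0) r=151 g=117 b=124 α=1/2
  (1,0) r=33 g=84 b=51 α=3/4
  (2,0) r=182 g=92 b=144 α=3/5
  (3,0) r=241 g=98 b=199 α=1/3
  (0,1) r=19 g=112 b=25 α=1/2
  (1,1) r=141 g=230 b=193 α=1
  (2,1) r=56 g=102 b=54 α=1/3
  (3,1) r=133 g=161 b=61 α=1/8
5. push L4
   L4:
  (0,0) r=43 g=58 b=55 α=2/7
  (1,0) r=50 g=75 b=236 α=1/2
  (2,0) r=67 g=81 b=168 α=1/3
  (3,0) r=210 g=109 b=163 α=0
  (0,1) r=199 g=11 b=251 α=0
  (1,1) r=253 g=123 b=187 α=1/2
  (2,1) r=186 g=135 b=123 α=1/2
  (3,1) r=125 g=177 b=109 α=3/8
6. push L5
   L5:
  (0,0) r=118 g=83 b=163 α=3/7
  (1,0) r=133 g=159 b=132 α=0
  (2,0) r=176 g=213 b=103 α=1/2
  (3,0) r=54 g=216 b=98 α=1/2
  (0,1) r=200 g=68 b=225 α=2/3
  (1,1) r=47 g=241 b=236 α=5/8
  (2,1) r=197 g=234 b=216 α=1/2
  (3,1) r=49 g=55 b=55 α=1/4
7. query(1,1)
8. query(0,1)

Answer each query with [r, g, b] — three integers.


(2,1) stack=L1,L2; from [0,0,0]:
after L1 α=1/2: [87/2, 65/2, 137/2]
after L2 α=1/3: [38, 287/3, 302/3]
rounded: [38, 96, 101]

at x=1,y=1 over L1,L2,L3,L4,L5:
L1 α=2/3: [238/3, 62, 156]
L2 α=0: [238/3, 62, 156]
L3 α=1: [141, 230, 193]
L4 α=1/2: [197, 353/2, 190]
L5 α=5/8: [413/4, 3469/16, 875/4]
= [103, 217, 219]

(0,1) stack=L1,L2,L3,L4,L5; from [0,0,0]:
+L1 (α=2/7) → [12, 478/7, 320/7]
+L2 (α=0) → [12, 478/7, 320/7]
+L3 (α=1/2) → [31/2, 631/7, 495/14]
+L4 (α=0) → [31/2, 631/7, 495/14]
+L5 (α=2/3) → [277/2, 1583/21, 2265/14]
rounded: [138, 75, 162]


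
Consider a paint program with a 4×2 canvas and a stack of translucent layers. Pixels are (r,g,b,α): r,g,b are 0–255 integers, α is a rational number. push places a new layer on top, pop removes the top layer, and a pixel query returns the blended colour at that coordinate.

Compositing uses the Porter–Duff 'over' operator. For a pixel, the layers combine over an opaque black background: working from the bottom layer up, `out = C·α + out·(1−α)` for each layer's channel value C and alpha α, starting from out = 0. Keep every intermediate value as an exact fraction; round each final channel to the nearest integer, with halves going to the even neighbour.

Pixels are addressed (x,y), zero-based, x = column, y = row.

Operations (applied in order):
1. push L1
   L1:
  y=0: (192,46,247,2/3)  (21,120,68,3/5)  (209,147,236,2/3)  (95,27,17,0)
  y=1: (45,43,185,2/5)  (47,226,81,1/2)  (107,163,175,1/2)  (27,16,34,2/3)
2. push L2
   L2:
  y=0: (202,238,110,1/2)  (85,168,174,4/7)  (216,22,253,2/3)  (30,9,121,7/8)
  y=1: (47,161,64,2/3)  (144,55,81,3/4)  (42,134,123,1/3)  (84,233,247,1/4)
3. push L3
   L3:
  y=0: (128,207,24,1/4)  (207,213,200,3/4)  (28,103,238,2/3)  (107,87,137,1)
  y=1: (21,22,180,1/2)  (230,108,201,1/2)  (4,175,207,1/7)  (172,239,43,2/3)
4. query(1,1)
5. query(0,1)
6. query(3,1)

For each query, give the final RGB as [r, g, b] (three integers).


query (1,1) [L1,L2,L3] — begin 0,0,0
L1 α=1/2: [47/2, 113, 81/2]
L2 α=3/4: [911/8, 139/2, 567/8]
L3 α=1/2: [2751/16, 355/4, 2175/16]
= [172, 89, 136]

(0,1) stack=L1,L2,L3; from [0,0,0]:
after L1 α=2/5: [18, 86/5, 74]
after L2 α=2/3: [112/3, 1696/15, 202/3]
after L3 α=1/2: [175/6, 1013/15, 371/3]
rounded: [29, 68, 124]

at x=3,y=1 over L1,L2,L3:
+L1 (α=2/3) → [18, 32/3, 68/3]
+L2 (α=1/4) → [69/2, 265/4, 315/4]
+L3 (α=2/3) → [757/6, 2177/12, 659/12]
rounded: [126, 181, 55]


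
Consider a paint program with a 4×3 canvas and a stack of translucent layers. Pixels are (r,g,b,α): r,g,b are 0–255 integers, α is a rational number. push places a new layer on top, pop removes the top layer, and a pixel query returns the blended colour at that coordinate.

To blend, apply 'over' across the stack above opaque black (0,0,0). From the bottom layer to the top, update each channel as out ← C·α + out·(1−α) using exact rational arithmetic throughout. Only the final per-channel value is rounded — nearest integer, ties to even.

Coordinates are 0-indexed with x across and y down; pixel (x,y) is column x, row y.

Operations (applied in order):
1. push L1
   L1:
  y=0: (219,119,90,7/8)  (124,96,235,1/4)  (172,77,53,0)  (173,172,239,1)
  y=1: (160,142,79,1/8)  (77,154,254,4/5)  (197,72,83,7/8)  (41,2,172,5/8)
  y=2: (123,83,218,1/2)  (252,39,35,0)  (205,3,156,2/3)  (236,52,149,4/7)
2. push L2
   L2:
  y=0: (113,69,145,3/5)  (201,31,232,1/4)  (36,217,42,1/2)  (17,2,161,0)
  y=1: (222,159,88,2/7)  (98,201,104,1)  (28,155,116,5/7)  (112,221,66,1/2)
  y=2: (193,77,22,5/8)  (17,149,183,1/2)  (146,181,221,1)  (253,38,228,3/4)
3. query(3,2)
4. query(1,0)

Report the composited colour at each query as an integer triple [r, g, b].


at x=3,y=2 over L1,L2:
after L1 α=4/7: [944/7, 208/7, 596/7]
after L2 α=3/4: [6257/28, 503/14, 1346/7]
rounded: [223, 36, 192]

query (1,0) [L1,L2] — begin 0,0,0
+L1 (α=1/4) → [31, 24, 235/4]
+L2 (α=1/4) → [147/2, 103/4, 1633/16]
→ [74, 26, 102]


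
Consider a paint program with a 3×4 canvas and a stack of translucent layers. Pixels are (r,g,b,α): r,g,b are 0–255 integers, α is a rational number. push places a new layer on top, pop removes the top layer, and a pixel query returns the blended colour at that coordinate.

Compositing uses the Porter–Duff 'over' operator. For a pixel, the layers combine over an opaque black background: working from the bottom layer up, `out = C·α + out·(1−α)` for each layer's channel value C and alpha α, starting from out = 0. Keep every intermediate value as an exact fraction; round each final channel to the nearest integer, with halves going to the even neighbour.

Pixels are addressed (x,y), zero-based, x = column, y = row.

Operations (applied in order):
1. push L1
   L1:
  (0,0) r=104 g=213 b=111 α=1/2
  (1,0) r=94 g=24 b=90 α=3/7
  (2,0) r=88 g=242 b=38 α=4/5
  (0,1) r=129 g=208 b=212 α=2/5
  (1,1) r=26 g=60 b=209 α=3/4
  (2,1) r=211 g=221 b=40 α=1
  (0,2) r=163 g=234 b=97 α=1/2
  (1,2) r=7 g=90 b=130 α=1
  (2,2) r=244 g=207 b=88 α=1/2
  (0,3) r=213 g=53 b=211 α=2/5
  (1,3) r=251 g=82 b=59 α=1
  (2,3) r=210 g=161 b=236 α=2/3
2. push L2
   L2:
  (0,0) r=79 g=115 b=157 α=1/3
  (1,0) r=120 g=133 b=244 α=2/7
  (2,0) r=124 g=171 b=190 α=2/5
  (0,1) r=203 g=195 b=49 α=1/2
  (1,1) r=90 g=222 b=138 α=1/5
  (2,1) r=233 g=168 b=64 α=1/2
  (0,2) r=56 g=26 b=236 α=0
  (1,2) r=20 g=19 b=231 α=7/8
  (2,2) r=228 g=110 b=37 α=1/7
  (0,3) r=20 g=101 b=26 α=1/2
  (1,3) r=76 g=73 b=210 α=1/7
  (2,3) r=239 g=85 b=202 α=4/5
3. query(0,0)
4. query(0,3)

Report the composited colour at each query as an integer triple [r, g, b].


query (0,0) [L1,L2] — begin 0,0,0
+L1 (α=1/2) → [52, 213/2, 111/2]
+L2 (α=1/3) → [61, 328/3, 268/3]
→ [61, 109, 89]

query (0,3) [L1,L2] — begin 0,0,0
after L1 α=2/5: [426/5, 106/5, 422/5]
after L2 α=1/2: [263/5, 611/10, 276/5]
= [53, 61, 55]


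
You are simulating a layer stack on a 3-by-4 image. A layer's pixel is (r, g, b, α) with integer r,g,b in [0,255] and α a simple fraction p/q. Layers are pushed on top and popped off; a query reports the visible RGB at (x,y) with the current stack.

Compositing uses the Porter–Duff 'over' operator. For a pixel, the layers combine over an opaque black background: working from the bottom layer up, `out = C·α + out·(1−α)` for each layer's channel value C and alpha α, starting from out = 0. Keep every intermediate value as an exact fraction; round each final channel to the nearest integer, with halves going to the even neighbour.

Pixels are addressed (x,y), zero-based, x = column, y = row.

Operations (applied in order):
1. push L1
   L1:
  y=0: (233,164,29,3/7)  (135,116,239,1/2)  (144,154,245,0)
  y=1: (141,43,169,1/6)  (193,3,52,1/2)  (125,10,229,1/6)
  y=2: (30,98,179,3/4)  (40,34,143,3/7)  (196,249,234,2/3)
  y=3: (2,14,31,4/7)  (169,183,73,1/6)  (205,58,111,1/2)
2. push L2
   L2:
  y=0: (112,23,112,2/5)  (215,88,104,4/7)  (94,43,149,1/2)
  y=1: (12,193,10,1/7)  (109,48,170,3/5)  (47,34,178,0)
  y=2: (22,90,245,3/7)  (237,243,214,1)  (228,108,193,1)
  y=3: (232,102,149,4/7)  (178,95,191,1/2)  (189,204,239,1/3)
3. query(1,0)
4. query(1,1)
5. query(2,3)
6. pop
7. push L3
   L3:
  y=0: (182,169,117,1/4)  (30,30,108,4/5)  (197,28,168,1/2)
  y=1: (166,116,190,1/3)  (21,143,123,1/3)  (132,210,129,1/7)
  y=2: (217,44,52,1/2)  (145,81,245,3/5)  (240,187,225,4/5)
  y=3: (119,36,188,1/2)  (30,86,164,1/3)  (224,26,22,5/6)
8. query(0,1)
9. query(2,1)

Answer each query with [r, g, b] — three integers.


(1,0) stack=L1,L2; from [0,0,0]:
L1 α=1/2: [135/2, 58, 239/2]
L2 α=4/7: [2125/14, 526/7, 1549/14]
rounded: [152, 75, 111]

at x=1,y=1 over L1,L2:
after L1 α=1/2: [193/2, 3/2, 26]
after L2 α=3/5: [104, 147/5, 562/5]
rounded: [104, 29, 112]

at x=2,y=3 over L1,L2:
L1 α=1/2: [205/2, 29, 111/2]
L2 α=1/3: [394/3, 262/3, 350/3]
→ [131, 87, 117]

(0,1) stack=L1,L3; from [0,0,0]:
L1 α=1/6: [47/2, 43/6, 169/6]
L3 α=1/3: [71, 391/9, 739/9]
= [71, 43, 82]

query (2,1) [L1,L3] — begin 0,0,0
+L1 (α=1/6) → [125/6, 5/3, 229/6]
+L3 (α=1/7) → [257/7, 220/7, 358/7]
= [37, 31, 51]


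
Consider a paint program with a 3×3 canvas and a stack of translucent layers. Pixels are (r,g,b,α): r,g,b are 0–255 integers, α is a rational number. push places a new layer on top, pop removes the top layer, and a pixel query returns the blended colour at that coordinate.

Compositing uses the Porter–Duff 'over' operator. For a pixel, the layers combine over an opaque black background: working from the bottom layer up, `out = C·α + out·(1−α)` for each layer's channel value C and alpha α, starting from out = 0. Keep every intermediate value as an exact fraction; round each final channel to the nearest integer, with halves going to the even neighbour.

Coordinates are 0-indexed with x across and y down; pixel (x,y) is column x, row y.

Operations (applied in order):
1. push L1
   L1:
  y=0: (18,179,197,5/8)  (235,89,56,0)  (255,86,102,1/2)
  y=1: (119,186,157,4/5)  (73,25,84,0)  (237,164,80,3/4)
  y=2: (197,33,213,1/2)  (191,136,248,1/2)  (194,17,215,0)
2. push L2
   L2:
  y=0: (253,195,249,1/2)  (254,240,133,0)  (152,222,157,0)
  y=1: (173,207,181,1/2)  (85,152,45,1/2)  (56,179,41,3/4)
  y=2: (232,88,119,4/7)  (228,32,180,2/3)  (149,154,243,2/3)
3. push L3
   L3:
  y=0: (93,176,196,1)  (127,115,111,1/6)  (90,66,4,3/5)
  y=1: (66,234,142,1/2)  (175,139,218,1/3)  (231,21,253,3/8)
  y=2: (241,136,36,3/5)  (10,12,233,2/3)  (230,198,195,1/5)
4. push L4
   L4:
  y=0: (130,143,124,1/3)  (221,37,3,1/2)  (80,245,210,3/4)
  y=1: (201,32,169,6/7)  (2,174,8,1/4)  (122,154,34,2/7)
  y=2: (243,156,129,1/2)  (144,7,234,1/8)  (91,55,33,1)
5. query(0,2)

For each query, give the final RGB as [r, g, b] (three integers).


at x=0,y=2 over L1,L2,L3,L4:
after L1 α=1/2: [197/2, 33/2, 213/2]
after L2 α=4/7: [2447/14, 803/14, 1591/14]
after L3 α=3/5: [7508/35, 3659/35, 2347/35]
after L4 α=1/2: [16013/70, 9119/70, 3431/35]
rounded: [229, 130, 98]


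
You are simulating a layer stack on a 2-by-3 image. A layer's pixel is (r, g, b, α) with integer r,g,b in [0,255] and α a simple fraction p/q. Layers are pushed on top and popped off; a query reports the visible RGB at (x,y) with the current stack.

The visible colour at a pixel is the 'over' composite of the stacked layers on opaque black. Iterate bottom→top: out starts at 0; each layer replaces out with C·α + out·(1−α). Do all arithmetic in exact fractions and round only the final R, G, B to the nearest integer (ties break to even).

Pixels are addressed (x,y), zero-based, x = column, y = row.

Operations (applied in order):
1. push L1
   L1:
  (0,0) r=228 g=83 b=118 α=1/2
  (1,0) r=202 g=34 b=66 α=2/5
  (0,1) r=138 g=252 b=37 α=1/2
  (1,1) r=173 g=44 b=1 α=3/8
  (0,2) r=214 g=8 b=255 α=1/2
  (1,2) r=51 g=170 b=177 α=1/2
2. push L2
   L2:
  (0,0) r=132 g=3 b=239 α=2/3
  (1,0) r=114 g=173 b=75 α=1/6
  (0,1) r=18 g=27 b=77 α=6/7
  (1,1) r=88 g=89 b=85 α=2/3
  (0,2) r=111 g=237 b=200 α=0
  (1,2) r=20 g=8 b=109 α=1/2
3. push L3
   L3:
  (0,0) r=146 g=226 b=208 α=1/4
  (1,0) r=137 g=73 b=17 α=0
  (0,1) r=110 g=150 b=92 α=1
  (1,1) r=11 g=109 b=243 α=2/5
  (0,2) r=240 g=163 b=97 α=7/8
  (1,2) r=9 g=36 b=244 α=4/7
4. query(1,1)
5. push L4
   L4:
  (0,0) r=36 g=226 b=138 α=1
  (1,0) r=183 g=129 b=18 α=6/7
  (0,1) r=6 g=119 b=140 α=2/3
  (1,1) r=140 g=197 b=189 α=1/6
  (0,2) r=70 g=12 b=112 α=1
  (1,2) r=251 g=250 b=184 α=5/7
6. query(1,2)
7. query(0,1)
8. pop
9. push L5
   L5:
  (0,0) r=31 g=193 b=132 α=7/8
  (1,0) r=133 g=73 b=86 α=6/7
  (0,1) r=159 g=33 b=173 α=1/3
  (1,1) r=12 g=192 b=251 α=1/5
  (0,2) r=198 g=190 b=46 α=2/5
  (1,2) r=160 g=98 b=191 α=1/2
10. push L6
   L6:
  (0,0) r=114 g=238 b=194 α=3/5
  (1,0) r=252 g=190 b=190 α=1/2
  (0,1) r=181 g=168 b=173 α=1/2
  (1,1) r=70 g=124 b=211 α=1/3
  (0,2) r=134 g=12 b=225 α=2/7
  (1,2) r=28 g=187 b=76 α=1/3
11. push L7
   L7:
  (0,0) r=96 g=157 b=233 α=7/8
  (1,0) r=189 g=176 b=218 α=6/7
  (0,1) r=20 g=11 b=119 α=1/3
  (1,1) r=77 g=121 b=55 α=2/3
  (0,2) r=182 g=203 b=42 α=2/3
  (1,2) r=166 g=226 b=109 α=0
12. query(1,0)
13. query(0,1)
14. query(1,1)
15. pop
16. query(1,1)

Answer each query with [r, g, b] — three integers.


at x=1,y=1 over L1,L2,L3:
+L1 (α=3/8) → [519/8, 33/2, 3/8]
+L2 (α=2/3) → [1927/24, 389/6, 1363/24]
+L3 (α=2/5) → [2103/40, 165/2, 5251/40]
→ [53, 82, 131]

query (1,2) [L1,L2,L3,L4] — begin 0,0,0
after L1 α=1/2: [51/2, 85, 177/2]
after L2 α=1/2: [91/4, 93/2, 395/4]
after L3 α=4/7: [417/28, 81/2, 727/4]
after L4 α=5/7: [17987/98, 1331/7, 2567/14]
rounded: [184, 190, 183]

(0,1) stack=L1,L2,L3,L4; from [0,0,0]:
+L1 (α=1/2) → [69, 126, 37/2]
+L2 (α=6/7) → [177/7, 288/7, 961/14]
+L3 (α=1) → [110, 150, 92]
+L4 (α=2/3) → [122/3, 388/3, 124]
→ [41, 129, 124]

(1,0) stack=L1,L2,L3,L5,L6,L7; from [0,0,0]:
after L1 α=2/5: [404/5, 68/5, 132/5]
after L2 α=1/6: [259/3, 241/6, 69/2]
after L3 α=0: [259/3, 241/6, 69/2]
after L5 α=6/7: [379/3, 2869/42, 1101/14]
after L6 α=1/2: [1135/6, 10849/84, 3761/28]
after L7 α=6/7: [7939/42, 99553/588, 40385/196]
rounded: [189, 169, 206]

query (0,1) [L1,L2,L3,L5,L6,L7] — begin 0,0,0
L1 α=1/2: [69, 126, 37/2]
L2 α=6/7: [177/7, 288/7, 961/14]
L3 α=1: [110, 150, 92]
L5 α=1/3: [379/3, 111, 119]
L6 α=1/2: [461/3, 279/2, 146]
L7 α=1/3: [982/9, 290/3, 137]
= [109, 97, 137]

(1,1) stack=L1,L2,L3,L5,L6,L7; from [0,0,0]:
+L1 (α=3/8) → [519/8, 33/2, 3/8]
+L2 (α=2/3) → [1927/24, 389/6, 1363/24]
+L3 (α=2/5) → [2103/40, 165/2, 5251/40]
+L5 (α=1/5) → [2223/50, 522/5, 7761/50]
+L6 (α=1/3) → [3973/75, 1664/15, 13036/75]
+L7 (α=2/3) → [15523/225, 5294/45, 21286/225]
→ [69, 118, 95]

query (1,1) [L1,L2,L3,L5,L6] — begin 0,0,0
+L1 (α=3/8) → [519/8, 33/2, 3/8]
+L2 (α=2/3) → [1927/24, 389/6, 1363/24]
+L3 (α=2/5) → [2103/40, 165/2, 5251/40]
+L5 (α=1/5) → [2223/50, 522/5, 7761/50]
+L6 (α=1/3) → [3973/75, 1664/15, 13036/75]
= [53, 111, 174]


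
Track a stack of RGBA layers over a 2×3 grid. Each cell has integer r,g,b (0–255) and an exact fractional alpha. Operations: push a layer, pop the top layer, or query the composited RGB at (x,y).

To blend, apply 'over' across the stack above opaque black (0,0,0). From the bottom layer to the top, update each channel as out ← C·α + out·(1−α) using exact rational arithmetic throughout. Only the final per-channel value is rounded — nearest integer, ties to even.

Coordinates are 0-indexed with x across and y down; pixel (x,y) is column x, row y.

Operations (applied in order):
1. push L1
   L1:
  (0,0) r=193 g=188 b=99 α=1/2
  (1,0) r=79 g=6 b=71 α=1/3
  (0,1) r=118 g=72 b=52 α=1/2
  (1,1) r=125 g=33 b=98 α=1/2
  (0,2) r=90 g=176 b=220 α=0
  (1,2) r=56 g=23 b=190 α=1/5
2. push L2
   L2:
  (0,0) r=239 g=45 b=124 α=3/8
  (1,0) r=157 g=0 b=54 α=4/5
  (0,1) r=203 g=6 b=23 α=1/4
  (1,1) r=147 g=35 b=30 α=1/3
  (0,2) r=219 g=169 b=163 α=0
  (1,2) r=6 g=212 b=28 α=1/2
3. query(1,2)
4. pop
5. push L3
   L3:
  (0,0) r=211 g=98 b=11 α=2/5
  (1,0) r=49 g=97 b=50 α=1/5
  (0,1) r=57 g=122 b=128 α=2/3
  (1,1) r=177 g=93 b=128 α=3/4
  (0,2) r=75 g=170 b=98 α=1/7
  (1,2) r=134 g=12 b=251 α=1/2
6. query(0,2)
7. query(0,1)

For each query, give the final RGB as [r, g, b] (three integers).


at x=1,y=2 over L1,L2:
after L1 α=1/5: [56/5, 23/5, 38]
after L2 α=1/2: [43/5, 1083/10, 33]
= [9, 108, 33]

at x=0,y=2 over L1,L3:
+L1 (α=0) → [0, 0, 0]
+L3 (α=1/7) → [75/7, 170/7, 14]
rounded: [11, 24, 14]

at x=0,y=1 over L1,L3:
+L1 (α=1/2) → [59, 36, 26]
+L3 (α=2/3) → [173/3, 280/3, 94]
= [58, 93, 94]


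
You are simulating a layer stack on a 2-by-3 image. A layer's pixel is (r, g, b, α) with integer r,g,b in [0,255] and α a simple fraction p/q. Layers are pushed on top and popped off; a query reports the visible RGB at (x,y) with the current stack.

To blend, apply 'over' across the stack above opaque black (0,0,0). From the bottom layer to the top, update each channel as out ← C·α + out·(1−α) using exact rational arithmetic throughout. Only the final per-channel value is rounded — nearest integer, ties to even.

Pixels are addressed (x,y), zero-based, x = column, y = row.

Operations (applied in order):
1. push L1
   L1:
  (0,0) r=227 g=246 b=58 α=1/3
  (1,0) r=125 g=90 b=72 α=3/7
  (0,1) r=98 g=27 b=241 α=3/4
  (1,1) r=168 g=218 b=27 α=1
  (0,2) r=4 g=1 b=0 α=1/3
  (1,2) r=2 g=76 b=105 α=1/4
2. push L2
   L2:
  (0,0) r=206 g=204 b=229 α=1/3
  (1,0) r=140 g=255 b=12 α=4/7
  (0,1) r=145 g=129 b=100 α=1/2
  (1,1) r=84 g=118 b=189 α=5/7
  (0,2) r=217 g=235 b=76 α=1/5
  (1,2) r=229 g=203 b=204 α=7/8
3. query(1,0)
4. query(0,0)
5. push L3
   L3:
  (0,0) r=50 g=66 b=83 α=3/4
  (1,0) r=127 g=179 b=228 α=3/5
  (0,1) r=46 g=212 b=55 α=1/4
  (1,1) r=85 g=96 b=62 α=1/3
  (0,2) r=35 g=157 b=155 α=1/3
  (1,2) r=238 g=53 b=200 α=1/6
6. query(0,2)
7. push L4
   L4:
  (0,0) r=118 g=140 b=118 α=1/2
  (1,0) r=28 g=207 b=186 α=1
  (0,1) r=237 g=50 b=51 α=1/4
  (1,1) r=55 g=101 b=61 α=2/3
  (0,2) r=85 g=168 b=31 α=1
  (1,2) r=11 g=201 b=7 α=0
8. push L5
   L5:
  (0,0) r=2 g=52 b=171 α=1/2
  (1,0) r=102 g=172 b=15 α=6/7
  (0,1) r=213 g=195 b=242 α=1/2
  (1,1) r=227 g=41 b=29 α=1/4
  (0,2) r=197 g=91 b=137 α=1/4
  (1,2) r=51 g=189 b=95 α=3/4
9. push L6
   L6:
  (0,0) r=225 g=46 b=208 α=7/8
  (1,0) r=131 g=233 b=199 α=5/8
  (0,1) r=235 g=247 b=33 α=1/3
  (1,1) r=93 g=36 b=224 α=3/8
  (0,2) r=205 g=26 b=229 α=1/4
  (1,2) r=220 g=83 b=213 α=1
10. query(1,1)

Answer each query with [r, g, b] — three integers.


at x=1,y=0 over L1,L2:
L1 α=3/7: [375/7, 270/7, 216/7]
L2 α=4/7: [5045/49, 7950/49, 984/49]
→ [103, 162, 20]

(0,0) stack=L1,L2; from [0,0,0]:
after L1 α=1/3: [227/3, 82, 58/3]
after L2 α=1/3: [1072/9, 368/3, 803/9]
rounded: [119, 123, 89]

(0,2) stack=L1,L2,L3; from [0,0,0]:
+L1 (α=1/3) → [4/3, 1/3, 0]
+L2 (α=1/5) → [667/15, 709/15, 76/5]
+L3 (α=1/3) → [1859/45, 3773/45, 309/5]
→ [41, 84, 62]

(1,1) stack=L1,L2,L3,L4,L5,L6; from [0,0,0]:
after L1 α=1: [168, 218, 27]
after L2 α=5/7: [108, 1026/7, 999/7]
after L3 α=1/3: [301/3, 908/7, 2432/21]
after L4 α=2/3: [631/9, 774/7, 4994/63]
after L5 α=1/4: [328/3, 2609/28, 5603/84]
after L6 α=3/8: [2477/24, 16069/224, 84463/672]
→ [103, 72, 126]
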